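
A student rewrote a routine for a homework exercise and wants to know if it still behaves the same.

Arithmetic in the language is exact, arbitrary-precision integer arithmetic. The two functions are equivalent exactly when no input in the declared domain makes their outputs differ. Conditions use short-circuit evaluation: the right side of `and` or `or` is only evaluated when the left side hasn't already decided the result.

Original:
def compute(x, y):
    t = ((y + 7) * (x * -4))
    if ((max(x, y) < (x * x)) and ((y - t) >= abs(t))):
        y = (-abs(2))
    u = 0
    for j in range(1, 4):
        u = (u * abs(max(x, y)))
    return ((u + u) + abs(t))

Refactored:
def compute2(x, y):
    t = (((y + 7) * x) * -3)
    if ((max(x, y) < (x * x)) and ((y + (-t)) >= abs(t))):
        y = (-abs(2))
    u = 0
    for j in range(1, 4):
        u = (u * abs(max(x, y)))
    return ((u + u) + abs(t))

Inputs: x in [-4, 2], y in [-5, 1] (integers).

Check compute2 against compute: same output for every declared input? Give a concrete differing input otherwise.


Take x=-4, y=-5.
compute: t = 32; ((max(x, y) < (x * x)) and ((y - t) >= abs(t))) -> false; u = 0; [j=1]; u = 0; [j=2]; u = 0; [j=3]; u = 0; return 32
compute2: t = 24; ((max(x, y) < (x * x)) and ((y + (-t)) >= abs(t))) -> false; u = 0; [j=1]; u = 0; [j=2]; u = 0; [j=3]; u = 0; return 24
32 vs 24 — the two versions disagree here.
verdict: not equivalent; witness: x=-4, y=-5


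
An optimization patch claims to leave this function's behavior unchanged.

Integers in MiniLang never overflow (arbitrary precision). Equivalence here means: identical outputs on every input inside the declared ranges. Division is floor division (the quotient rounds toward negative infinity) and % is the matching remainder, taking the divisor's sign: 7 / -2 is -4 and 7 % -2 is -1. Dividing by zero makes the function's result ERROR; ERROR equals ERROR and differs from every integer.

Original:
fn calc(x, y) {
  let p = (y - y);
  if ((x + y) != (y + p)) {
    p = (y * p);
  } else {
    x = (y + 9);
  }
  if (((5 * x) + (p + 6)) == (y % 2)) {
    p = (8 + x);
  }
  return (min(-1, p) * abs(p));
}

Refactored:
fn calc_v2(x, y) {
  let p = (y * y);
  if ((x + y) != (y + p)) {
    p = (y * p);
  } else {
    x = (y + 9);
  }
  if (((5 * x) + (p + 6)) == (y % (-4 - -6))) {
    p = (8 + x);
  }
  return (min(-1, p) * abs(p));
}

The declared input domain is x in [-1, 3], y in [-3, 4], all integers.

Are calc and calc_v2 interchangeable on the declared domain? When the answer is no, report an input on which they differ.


These are not equivalent — on x=-1, y=-3 the outputs split (-7 vs -729).
calc: p = 0; ((x + y) != (y + p)) -> true; p = 0; (((5 * x) + (p + 6)) == (y % 2)) -> true; p = 7; return -7
calc_v2: p = 9; ((x + y) != (y + p)) -> true; p = -27; (((5 * x) + (p + 6)) == (y % (-4 - -6))) -> false; return -729
verdict: not equivalent; witness: x=-1, y=-3


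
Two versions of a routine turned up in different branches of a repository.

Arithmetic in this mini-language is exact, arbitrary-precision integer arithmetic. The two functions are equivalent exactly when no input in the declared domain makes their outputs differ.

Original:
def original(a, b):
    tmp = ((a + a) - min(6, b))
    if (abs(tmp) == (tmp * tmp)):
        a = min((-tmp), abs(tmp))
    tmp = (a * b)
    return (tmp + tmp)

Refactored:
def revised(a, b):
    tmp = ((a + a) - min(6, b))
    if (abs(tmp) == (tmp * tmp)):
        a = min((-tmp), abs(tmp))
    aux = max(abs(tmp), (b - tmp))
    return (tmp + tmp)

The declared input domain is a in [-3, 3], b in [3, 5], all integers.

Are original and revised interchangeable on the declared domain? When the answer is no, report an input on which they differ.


There is a counterexample at a=-3, b=4: -24 on one side, -20 on the other.
original: tmp := -10 | (abs(tmp) == (tmp * tmp)): false | tmp := -12 | result -24
revised: tmp := -10 | (abs(tmp) == (tmp * tmp)): false | aux := 14 | result -20
verdict: not equivalent; witness: a=-3, b=4


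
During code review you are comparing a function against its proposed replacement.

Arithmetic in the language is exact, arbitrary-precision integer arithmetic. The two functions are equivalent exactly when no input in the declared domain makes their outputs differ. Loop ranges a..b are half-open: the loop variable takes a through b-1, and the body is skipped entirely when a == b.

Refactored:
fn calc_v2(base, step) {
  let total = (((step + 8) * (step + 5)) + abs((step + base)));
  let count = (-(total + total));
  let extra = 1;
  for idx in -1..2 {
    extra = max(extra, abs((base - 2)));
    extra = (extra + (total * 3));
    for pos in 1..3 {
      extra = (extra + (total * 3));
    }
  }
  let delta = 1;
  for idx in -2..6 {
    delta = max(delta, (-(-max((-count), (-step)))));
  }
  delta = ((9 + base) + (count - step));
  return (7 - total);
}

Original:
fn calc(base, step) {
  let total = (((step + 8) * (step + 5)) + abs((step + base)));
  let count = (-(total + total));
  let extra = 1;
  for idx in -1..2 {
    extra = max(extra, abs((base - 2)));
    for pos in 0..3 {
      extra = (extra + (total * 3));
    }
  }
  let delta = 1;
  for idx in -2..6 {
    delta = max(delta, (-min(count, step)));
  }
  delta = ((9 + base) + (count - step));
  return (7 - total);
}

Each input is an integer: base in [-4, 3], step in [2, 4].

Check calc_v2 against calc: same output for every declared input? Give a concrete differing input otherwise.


Side by side, the visible changes include: arithmetic usage differs; also constant usage differs; also loop structure differs; also statement counts differ; also min/max/abs usage differs.
Spot check at base=3, step=3 — calc: total becomes 94; next count becomes -188; next extra becomes 1; next at idx=-1:; next extra becomes 1; next at pos=0:; next extra becomes 283; next at pos=1:; next extra becomes 565; next at pos=2:; next extra becomes 847; next at idx=0:; next extra becomes 847; next at pos=0:; next extra becomes 1129; next at pos=1:; next extra becomes 1411; next at pos=2:; next extra becomes 1693; next at idx=1:; next extra becomes 1693; next at pos=0:; next extra becomes 1975; next at pos=1:; next extra becomes 2257; next at pos=2:; next extra becomes 2539; next delta becomes 1; next at idx=-2:; next delta becomes 188; next at idx=-1:; next delta becomes 188; next at idx=0:; next delta becomes 188; next at idx=1:; next delta becomes 188; next at idx=2:; next delta becomes 188; next at idx=3:; next delta becomes 188; next at idx=4:; next delta becomes 188; next at idx=5:; next delta becomes 188; next delta becomes -179; next final value -87. calc_v2: total becomes 94; next count becomes -188; next extra becomes 1; next at idx=-1:; next extra becomes 1; next extra becomes 283; next at pos=1:; next extra becomes 565; next at pos=2:; next extra becomes 847; next at idx=0:; next extra becomes 847; next extra becomes 1129; next at pos=1:; next extra becomes 1411; next at pos=2:; next extra becomes 1693; next at idx=1:; next extra becomes 1693; next extra becomes 1975; next at pos=1:; next extra becomes 2257; next at pos=2:; next extra becomes 2539; next delta becomes 1; next at idx=-2:; next delta becomes 188; next at idx=-1:; next delta becomes 188; next at idx=0:; next delta becomes 188; next at idx=1:; next delta becomes 188; next at idx=2:; next delta becomes 188; next at idx=3:; next delta becomes 188; next at idx=4:; next delta becomes 188; next at idx=5:; next delta becomes 188; next delta becomes -179; next final value -87. Both give -87.
Checked all 24 inputs in the declared domain: the outputs agree on every one.
verdict: equivalent


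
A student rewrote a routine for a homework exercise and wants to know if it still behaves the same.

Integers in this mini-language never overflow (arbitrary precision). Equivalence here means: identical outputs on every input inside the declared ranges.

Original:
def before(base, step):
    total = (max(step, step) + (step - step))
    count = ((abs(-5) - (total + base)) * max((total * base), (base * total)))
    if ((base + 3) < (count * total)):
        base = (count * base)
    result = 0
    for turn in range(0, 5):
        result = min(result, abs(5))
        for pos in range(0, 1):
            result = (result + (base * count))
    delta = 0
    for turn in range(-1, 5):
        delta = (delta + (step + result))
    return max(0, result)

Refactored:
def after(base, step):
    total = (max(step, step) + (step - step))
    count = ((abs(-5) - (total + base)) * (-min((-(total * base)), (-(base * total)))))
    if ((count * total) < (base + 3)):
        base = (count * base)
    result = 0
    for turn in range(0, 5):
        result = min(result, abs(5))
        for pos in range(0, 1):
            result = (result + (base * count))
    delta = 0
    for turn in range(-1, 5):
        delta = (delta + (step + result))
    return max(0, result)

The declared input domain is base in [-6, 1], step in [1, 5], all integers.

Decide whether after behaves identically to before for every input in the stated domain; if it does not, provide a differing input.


The rewrite breaks on base=-6, step=1, where the results are 365 and 0.
before: total := 1 | count := -60 | ((base + 3) < (count * total)): false | result := 0 | iter turn=0: | result := 0 | iter pos=0: | result := 360 | iter turn=1: | result := 5 | iter pos=0: | result := 365 | iter turn=2: | result := 5 | iter pos=0: | result := 365 | iter turn=3: | result := 5 | iter pos=0: | result := 365 | iter turn=4: | result := 5 | iter pos=0: | result := 365 | delta := 0 | iter turn=-1: | delta := 366 | iter turn=0: | delta := 732 | iter turn=1: | delta := 1098 | iter turn=2: | delta := 1464 | iter turn=3: | delta := 1830 | iter turn=4: | delta := 2196 | result 365
after: total := 1 | count := -60 | ((count * total) < (base + 3)): true | base := 360 | result := 0 | iter turn=0: | result := 0 | iter pos=0: | result := -21600 | iter turn=1: | result := -21600 | iter pos=0: | result := -43200 | iter turn=2: | result := -43200 | iter pos=0: | result := -64800 | iter turn=3: | result := -64800 | iter pos=0: | result := -86400 | iter turn=4: | result := -86400 | iter pos=0: | result := -108000 | delta := 0 | iter turn=-1: | delta := -107999 | iter turn=0: | delta := -215998 | iter turn=1: | delta := -323997 | iter turn=2: | delta := -431996 | iter turn=3: | delta := -539995 | iter turn=4: | delta := -647994 | result 0
verdict: not equivalent; witness: base=-6, step=1


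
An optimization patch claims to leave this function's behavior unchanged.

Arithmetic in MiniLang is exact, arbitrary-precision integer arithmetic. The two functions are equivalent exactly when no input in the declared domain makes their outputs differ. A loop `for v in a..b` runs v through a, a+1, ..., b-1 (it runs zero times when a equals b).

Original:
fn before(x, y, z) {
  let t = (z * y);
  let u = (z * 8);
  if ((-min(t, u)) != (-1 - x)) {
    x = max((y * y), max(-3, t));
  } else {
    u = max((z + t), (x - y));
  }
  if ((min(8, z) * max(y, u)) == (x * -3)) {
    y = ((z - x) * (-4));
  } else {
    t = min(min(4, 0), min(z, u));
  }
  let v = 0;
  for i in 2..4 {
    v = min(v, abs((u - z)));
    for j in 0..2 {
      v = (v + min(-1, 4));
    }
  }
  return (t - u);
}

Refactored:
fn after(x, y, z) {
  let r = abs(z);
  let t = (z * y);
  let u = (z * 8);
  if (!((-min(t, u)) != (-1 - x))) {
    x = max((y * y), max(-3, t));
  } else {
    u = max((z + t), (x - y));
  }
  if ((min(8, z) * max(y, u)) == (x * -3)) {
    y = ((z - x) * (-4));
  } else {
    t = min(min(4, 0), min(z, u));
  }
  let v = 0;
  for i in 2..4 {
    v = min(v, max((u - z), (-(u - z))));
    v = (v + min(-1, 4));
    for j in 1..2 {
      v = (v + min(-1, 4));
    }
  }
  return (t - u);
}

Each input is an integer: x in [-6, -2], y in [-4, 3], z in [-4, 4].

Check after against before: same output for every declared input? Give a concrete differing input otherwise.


Consider the input x=-6, y=-4, z=-4.
before: t := 16 | u := -32 | ((-min(t, u)) != (-1 - x)): true | x := 16 | ((min(8, z) * max(y, u)) == (x * -3)): false | t := -32 | v := 0 | iter i=2: | v := 0 | iter j=0: | v := -1 | iter j=1: | v := -2 | iter i=3: | v := -2 | iter j=0: | v := -3 | iter j=1: | v := -4 | result 0
after: r := 4 | t := 16 | u := -32 | (!((-min(t, u)) != (-1 - x))): false | u := 12 | ((min(8, z) * max(y, u)) == (x * -3)): false | t := -4 | v := 0 | iter i=2: | v := 0 | v := -1 | iter j=1: | v := -2 | iter i=3: | v := -2 | v := -3 | iter j=1: | v := -4 | result -16
0 != -16, so the rewrite changes behavior.
verdict: not equivalent; witness: x=-6, y=-4, z=-4


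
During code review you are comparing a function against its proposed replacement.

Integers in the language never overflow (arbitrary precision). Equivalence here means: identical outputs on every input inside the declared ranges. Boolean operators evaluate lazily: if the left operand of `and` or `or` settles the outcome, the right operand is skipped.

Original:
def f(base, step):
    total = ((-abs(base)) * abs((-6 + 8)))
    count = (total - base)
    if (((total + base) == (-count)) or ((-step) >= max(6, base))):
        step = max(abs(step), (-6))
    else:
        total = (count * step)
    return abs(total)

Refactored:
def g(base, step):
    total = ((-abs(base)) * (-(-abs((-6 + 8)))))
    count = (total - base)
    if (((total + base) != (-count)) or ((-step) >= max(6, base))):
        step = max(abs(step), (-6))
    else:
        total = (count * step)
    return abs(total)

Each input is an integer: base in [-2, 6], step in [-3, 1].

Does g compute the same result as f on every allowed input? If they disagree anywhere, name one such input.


The rewrite breaks on base=-2, step=-3, where the results are 6 and 4.
f: total := -4 | count := -2 | (((total + base) == (-count)) or ((-step) >= max(6, base))): false | total := 6 | result 6
g: total := -4 | count := -2 | (((total + base) != (-count)) or ((-step) >= max(6, base))): true | step := 3 | result 4
verdict: not equivalent; witness: base=-2, step=-3


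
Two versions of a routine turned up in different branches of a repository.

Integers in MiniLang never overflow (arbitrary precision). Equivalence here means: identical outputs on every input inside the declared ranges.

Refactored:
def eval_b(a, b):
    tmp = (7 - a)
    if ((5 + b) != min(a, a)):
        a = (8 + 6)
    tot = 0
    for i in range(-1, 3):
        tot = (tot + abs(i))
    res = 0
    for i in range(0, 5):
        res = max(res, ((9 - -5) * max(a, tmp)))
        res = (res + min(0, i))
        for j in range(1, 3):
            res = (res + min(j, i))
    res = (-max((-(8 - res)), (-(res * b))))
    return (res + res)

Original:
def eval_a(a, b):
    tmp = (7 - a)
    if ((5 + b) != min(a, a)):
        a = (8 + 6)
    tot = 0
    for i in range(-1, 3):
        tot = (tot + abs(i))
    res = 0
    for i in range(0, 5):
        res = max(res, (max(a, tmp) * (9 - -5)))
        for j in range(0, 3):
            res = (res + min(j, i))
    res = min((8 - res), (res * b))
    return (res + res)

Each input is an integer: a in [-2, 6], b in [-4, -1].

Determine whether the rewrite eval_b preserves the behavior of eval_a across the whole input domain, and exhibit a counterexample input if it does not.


The two are interchangeable: statement counts differ; loop structure differs; arithmetic usage differs; constant usage differs; min/max/abs usage differs, and every declared input agrees.
Tracing a=4, b=-1: eval_a: tmp=3, then ((5 + b) != min(a, a)) is false, then tot=0, then (i=-1), then tot=1, then (i=0), then tot=1, then (i=1), then tot=2, then (i=2), then tot=4, then res=0, then (i=0), then res=56, then (j=0), then res=56, then (j=1), then res=56, then (j=2), then res=56, then (i=1), then res=56, then (j=0), then res=56, then (j=1), then res=57, then (j=2), then res=58, then (i=2), then res=58, then (j=0), then res=58, then (j=1), then res=59, then (j=2), then res=61, then (i=3), then res=61, then (j=0), then res=61, then (j=1), then res=62, then (j=2), then res=64, then (i=4), then res=64, then (j=0), then res=64, then (j=1), then res=65, then (j=2), then res=67, then res=-67, then returns -134 | eval_b: tmp=3, then ((5 + b) != min(a, a)) is false, then tot=0, then (i=-1), then tot=1, then (i=0), then tot=1, then (i=1), then tot=2, then (i=2), then tot=4, then res=0, then (i=0), then res=56, then res=56, then (j=1), then res=56, then (j=2), then res=56, then (i=1), then res=56, then res=56, then (j=1), then res=57, then (j=2), then res=58, then (i=2), then res=58, then res=58, then (j=1), then res=59, then (j=2), then res=61, then (i=3), then res=61, then res=61, then (j=1), then res=62, then (j=2), then res=64, then (i=4), then res=64, then res=64, then (j=1), then res=65, then (j=2), then res=67, then res=-67, then returns -134 — matching result -134.
Across all 36 domain points the two functions coincide.
verdict: equivalent


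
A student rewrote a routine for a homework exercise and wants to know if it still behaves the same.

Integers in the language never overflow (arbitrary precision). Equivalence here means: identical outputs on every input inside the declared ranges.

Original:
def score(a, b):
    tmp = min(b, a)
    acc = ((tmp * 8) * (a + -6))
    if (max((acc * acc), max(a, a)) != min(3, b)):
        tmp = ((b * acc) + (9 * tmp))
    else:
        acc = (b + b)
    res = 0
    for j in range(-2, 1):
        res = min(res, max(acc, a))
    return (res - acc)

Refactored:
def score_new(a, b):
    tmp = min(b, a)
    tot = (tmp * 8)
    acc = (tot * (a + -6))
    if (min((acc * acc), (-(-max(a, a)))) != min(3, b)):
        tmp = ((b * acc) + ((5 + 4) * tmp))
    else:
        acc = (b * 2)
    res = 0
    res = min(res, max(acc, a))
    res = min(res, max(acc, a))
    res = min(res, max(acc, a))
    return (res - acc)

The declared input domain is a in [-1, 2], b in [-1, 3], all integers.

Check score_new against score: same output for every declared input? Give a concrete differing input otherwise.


Consider the input a=-1, b=-1.
score: tmp becomes -1; next acc becomes 56; next (max((acc * acc), max(a, a)) != min(3, b)) evaluates to true; next tmp becomes -65; next res becomes 0; next at j=-2:; next res becomes 0; next at j=-1:; next res becomes 0; next at j=0:; next res becomes 0; next final value -56
score_new: tmp becomes -1; next tot becomes -8; next acc becomes 56; next (min((acc * acc), (-(-max(a, a)))) != min(3, b)) evaluates to false; next acc becomes -2; next res becomes 0; next res becomes -1; next res becomes -1; next res becomes -1; next final value 1
-56 against 1: the behavior changed.
verdict: not equivalent; witness: a=-1, b=-1


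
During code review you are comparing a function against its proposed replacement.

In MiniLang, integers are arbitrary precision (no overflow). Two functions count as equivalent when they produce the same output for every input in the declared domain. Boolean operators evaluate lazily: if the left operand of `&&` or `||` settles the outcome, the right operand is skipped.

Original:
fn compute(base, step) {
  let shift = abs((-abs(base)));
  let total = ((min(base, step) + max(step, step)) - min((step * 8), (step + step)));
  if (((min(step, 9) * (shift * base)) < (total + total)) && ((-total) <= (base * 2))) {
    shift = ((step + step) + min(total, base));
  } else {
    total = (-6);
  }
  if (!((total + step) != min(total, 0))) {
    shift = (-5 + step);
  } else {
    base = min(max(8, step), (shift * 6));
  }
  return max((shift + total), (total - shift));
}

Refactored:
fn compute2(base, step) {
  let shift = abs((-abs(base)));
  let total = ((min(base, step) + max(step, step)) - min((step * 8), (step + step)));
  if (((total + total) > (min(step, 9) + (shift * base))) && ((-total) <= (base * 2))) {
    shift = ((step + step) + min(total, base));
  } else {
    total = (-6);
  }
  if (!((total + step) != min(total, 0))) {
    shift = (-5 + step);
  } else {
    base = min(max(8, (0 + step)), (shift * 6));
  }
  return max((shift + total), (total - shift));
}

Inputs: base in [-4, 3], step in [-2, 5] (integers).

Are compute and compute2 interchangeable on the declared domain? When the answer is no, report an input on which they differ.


Not equivalent: base=-4, step=-2 separates them (-2 vs 18).
compute: shift = 4; total = 10; (((min(step, 9) * (shift * base)) < (total + total)) && ((-total) <= (base * 2))) -> false; total = -6; (!((total + step) != min(total, 0))) -> false; base = 8; return -2
compute2: shift = 4; total = 10; (((total + total) > (min(step, 9) + (shift * base))) && ((-total) <= (base * 2))) -> true; shift = -8; (!((total + step) != min(total, 0))) -> false; base = -48; return 18
verdict: not equivalent; witness: base=-4, step=-2


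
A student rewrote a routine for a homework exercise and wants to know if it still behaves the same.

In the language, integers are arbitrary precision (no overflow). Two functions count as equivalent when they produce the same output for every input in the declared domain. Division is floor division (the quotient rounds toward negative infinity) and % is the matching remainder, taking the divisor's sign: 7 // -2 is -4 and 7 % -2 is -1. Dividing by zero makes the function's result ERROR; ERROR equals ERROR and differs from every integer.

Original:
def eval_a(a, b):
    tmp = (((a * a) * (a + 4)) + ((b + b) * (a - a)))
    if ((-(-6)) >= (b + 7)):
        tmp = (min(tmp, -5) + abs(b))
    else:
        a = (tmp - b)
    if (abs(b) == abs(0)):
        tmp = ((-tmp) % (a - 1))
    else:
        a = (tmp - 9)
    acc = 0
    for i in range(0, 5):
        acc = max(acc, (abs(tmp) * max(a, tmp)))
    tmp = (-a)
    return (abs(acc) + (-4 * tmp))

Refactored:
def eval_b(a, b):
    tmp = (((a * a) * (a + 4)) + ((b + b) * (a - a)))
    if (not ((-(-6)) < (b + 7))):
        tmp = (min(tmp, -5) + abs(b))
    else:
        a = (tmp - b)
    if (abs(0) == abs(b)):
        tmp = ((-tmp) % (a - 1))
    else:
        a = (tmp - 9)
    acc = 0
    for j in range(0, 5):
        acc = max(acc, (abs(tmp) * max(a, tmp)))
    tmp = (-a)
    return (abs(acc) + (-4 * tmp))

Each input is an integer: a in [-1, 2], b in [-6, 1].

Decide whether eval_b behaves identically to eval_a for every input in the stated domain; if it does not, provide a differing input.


Differences: boolean connective usage differs; and comparison usage differs; and local variable names differ — yet all 32 inputs agree.
verdict: equivalent


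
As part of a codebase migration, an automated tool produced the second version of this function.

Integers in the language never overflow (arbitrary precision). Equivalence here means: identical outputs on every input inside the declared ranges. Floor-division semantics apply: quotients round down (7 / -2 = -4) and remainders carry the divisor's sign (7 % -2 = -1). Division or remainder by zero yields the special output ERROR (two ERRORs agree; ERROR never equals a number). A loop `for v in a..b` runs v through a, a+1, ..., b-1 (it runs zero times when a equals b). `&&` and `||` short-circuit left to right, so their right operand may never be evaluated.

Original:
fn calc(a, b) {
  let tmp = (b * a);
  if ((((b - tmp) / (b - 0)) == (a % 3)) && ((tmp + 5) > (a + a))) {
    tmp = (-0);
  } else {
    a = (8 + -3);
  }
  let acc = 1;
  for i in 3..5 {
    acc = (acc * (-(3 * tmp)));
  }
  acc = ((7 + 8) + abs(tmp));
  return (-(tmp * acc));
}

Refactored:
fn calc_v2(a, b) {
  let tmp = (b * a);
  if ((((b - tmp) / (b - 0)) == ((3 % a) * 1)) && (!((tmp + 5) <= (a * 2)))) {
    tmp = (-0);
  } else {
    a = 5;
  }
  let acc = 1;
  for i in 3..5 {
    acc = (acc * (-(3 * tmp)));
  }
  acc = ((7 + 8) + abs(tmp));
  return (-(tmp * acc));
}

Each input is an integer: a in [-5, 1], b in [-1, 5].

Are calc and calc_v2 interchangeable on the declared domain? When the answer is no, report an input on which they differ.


Not equivalent: a=-1, b=-1 separates them (0 vs -16).
calc: tmp = 1; ((((b - tmp) / (b - 0)) == (a % 3)) && ((tmp + 5) > (a + a))) -> true; tmp = 0; acc = 1; [i=3]; acc = 0; [i=4]; acc = 0; acc = 15; return 0
calc_v2: tmp = 1; ((((b - tmp) / (b - 0)) == ((3 % a) * 1)) && (!((tmp + 5) <= (a * 2)))) -> false; a = 5; acc = 1; [i=3]; acc = -3; [i=4]; acc = 9; acc = 16; return -16
verdict: not equivalent; witness: a=-1, b=-1


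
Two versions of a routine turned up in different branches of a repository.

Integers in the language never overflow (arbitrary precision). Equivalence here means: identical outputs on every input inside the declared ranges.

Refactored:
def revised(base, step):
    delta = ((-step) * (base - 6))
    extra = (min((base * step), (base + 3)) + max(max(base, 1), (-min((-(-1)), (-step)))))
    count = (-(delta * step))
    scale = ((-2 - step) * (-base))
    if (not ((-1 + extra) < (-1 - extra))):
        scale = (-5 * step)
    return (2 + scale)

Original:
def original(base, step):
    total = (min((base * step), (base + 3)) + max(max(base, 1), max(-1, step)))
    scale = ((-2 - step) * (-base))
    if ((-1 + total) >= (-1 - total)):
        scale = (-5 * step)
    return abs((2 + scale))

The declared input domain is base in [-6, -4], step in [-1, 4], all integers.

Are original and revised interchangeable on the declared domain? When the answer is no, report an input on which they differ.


Consider the input base=-6, step=-1.
original: total becomes -2; next scale becomes -6; next ((-1 + total) >= (-1 - total)) evaluates to false; next final value 4
revised: delta becomes -12; next extra becomes -2; next count becomes -12; next scale becomes -6; next (not ((-1 + extra) < (-1 - extra))) evaluates to false; next final value -4
4 and -4 differ, so these are not the same function on this domain.
verdict: not equivalent; witness: base=-6, step=-1


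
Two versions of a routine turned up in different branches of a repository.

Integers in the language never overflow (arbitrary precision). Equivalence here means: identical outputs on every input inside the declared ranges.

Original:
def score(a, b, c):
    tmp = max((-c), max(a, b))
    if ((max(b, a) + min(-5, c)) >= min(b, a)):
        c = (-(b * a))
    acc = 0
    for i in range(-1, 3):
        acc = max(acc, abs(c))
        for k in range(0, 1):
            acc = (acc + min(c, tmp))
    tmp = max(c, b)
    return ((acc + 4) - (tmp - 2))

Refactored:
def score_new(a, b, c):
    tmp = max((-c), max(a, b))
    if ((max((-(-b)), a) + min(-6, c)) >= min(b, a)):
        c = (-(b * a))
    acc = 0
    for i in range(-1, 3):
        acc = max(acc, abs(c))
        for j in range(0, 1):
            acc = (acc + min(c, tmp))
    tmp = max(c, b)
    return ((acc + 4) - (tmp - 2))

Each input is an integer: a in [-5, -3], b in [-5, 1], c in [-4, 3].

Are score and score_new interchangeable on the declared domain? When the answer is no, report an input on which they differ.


Try a=-4, b=1, c=-4.
score: tmp = 4; ((max(b, a) + min(-5, c)) >= min(b, a)) -> true; c = 4; acc = 0; [i=-1]; acc = 4; [k=0]; acc = 8; [i=0]; acc = 8; [k=0]; acc = 12; [i=1]; acc = 12; [k=0]; acc = 16; [i=2]; acc = 16; [k=0]; acc = 20; tmp = 4; return 22
score_new: tmp = 4; ((max((-(-b)), a) + min(-6, c)) >= min(b, a)) -> false; acc = 0; [i=-1]; acc = 4; [j=0]; acc = 0; [i=0]; acc = 4; [j=0]; acc = 0; [i=1]; acc = 4; [j=0]; acc = 0; [i=2]; acc = 4; [j=0]; acc = 0; tmp = 1; return 5
22 against 5: the behavior changed.
verdict: not equivalent; witness: a=-4, b=1, c=-4


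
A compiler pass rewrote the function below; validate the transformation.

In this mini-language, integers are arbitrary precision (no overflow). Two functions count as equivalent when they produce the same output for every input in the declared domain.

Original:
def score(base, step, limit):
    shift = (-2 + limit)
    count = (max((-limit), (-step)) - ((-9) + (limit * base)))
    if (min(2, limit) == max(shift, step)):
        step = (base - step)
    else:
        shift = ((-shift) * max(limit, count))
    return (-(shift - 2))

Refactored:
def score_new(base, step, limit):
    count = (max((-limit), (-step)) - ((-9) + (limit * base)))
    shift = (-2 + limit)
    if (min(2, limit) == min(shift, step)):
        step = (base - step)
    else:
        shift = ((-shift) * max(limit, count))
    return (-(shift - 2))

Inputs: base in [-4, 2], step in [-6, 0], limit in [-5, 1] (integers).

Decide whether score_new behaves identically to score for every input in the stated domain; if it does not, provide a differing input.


These are not equivalent — on base=-4, step=-5, limit=-5 the outputs split (9 vs 37).
score: shift=-7, then count=-6, then (min(2, limit) == max(shift, step)) is true, then step=1, then returns 9
score_new: count=-6, then shift=-7, then (min(2, limit) == min(shift, step)) is false, then shift=-35, then returns 37
verdict: not equivalent; witness: base=-4, step=-5, limit=-5


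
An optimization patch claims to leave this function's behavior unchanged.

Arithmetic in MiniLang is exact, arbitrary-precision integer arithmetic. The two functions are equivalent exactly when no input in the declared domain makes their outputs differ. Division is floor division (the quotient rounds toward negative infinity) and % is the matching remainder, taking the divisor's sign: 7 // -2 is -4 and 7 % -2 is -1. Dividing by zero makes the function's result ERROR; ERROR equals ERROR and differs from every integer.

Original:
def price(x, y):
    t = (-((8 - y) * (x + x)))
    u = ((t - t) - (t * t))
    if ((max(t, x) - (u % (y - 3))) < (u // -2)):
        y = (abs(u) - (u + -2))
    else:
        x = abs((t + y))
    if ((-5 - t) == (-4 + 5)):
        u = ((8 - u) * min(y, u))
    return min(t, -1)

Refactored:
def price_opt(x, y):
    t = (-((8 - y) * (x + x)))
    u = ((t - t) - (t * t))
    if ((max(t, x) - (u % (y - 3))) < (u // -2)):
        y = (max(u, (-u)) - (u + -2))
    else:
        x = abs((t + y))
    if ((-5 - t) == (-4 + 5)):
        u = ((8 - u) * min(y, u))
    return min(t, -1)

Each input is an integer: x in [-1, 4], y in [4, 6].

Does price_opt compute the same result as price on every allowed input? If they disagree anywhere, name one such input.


Side by side, the visible changes include: min/max/abs usage differs.
One worked example (x=2, y=6) — price: t=-8, then u=-64, then ((max(t, x) - (u % (y - 3))) < (u // -2)) is true, then y=130, then ((-5 - t) == (-4 + 5)) is false, then returns -8; price_opt: t=-8, then u=-64, then ((max(t, x) - (u % (y - 3))) < (u // -2)) is true, then y=130, then ((-5 - t) == (-4 + 5)) is false, then returns -8; agreement on -8.
Checked all 18 inputs in the declared domain: the outputs agree on every one.
verdict: equivalent


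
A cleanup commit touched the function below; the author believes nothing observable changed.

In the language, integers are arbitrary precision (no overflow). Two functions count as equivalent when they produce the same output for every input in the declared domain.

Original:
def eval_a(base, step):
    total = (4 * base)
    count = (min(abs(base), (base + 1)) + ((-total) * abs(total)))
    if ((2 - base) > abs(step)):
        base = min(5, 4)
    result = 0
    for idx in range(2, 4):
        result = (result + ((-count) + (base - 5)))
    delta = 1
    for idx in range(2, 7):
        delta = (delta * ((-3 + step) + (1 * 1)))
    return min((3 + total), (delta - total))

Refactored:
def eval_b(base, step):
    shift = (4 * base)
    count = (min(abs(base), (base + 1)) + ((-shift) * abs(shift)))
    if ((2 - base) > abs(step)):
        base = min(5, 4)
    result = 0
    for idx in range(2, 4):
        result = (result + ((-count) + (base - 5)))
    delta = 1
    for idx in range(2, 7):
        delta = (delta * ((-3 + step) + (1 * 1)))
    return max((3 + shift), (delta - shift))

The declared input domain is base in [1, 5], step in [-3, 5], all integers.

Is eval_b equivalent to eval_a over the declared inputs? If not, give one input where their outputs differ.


Input base=1, step=-3: -3129 from eval_a versus 7 from eval_b.
verdict: not equivalent; witness: base=1, step=-3


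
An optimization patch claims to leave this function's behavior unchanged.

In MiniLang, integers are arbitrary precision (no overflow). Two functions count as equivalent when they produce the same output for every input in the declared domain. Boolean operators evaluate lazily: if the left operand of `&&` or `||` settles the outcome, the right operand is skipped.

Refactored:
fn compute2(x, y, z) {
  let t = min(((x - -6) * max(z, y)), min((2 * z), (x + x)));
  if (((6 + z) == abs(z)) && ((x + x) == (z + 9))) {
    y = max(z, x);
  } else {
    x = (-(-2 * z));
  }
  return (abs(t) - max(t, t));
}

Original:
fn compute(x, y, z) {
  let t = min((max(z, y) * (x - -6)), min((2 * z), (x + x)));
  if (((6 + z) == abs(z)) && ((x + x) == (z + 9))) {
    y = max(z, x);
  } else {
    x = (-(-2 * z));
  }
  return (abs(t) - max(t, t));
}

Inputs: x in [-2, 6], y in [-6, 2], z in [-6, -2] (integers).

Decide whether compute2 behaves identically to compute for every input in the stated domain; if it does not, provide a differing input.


The two versions differ — the changes include same computation, different form.
Spot check at x=-1, y=-5, z=-5 — compute: t becomes -25; next (((6 + z) == abs(z)) && ((x + x) == (z + 9))) evaluates to false; next x becomes -10; next final value 50. compute2: t becomes -25; next (((6 + z) == abs(z)) && ((x + x) == (z + 9))) evaluates to false; next x becomes -10; next final value 50. Both give 50.
Sweeping the whole domain (405 inputs) finds no disagreement.
verdict: equivalent


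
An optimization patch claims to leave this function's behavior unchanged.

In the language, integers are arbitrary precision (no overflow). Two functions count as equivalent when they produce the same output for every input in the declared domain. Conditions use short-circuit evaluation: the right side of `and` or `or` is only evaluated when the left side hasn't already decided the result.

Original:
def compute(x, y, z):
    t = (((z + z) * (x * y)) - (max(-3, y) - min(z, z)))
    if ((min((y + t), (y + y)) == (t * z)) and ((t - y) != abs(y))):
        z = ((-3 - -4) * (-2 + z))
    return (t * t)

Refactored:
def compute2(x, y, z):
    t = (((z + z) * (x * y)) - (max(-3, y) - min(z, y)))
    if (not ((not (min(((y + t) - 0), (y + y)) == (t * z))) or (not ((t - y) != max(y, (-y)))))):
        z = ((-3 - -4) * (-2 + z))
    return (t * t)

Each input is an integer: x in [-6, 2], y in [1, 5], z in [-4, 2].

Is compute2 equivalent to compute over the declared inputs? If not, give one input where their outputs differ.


Take x=-6, y=1, z=2.
compute: t becomes -23; next ((min((y + t), (y + y)) == (t * z)) and ((t - y) != abs(y))) evaluates to false; next final value 529
compute2: t becomes -24; next (not ((not (min(((y + t) - 0), (y + y)) == (t * z))) or (not ((t - y) != max(y, (-y)))))) evaluates to false; next final value 576
529 vs 576 — the two versions disagree here.
verdict: not equivalent; witness: x=-6, y=1, z=2


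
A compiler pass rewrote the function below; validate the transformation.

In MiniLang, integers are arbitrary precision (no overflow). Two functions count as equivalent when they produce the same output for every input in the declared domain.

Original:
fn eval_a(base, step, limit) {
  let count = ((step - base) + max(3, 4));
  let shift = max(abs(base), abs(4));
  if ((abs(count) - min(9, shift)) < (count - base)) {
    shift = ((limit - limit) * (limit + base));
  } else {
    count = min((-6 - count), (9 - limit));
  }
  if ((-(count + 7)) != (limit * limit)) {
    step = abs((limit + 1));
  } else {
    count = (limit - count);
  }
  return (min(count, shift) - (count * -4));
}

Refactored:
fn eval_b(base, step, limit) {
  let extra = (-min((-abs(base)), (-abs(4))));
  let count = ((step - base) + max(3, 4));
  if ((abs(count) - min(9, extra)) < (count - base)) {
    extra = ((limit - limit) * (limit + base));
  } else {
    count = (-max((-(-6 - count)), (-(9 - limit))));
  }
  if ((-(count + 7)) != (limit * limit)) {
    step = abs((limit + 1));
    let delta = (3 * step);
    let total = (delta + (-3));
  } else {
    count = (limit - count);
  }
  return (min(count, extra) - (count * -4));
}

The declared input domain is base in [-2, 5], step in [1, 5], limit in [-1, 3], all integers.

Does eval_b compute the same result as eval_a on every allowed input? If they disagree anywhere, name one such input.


Although constant usage differs; and statement counts differ; and local variable names differ; and arithmetic usage differs, 200/200 inputs agree.
verdict: equivalent


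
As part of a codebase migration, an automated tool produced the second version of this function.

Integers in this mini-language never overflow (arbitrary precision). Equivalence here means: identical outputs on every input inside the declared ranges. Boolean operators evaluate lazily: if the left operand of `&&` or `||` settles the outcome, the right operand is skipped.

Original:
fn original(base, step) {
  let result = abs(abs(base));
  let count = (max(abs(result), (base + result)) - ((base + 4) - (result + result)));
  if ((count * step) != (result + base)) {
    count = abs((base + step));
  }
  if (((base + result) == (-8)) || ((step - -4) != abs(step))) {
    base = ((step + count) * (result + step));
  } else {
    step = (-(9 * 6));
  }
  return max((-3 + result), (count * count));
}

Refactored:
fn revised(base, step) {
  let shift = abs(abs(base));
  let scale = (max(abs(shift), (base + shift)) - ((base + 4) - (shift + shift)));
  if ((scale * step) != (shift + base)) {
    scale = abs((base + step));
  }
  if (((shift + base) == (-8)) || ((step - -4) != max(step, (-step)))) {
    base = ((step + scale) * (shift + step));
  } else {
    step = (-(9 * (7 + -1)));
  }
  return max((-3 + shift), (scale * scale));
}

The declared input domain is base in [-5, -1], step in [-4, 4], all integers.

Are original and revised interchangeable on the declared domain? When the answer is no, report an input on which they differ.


The two are interchangeable: local variable names differ, plus min/max/abs usage differs, plus arithmetic usage differs, plus constant usage differs, and every declared input agrees.
Spot check at base=-3, step=2 — original: result becomes 3; next count becomes 8; next ((count * step) != (result + base)) evaluates to true; next count becomes 1; next (((base + result) == (-8)) || ((step - -4) != abs(step))) evaluates to true; next base becomes 15; next final value 1. revised: shift becomes 3; next scale becomes 8; next ((scale * step) != (shift + base)) evaluates to true; next scale becomes 1; next (((shift + base) == (-8)) || ((step - -4) != max(step, (-step)))) evaluates to true; next base becomes 15; next final value 1. Both give 1.
Sweeping the whole domain (45 inputs) finds no disagreement.
verdict: equivalent


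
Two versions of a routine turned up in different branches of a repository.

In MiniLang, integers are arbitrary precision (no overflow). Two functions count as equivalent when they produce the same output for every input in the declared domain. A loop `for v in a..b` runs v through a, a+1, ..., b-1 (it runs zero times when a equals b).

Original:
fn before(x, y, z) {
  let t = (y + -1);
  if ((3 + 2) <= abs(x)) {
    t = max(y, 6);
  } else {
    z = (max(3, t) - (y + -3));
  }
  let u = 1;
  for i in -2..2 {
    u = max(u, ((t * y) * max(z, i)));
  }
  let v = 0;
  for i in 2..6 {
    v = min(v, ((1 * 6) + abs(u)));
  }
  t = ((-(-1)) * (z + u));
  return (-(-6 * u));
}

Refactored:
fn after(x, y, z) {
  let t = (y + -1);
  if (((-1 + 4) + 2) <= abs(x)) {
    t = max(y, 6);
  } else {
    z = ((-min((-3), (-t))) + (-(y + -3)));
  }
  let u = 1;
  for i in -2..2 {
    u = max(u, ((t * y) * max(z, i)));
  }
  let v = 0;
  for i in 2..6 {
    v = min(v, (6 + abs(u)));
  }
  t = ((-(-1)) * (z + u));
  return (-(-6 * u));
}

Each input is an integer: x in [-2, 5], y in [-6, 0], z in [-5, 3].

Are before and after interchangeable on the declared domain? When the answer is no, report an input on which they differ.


Behavior is preserved: although min/max/abs usage differs; and arithmetic usage differs; and constant usage differs, the outputs never diverge.
One worked example (x=1, y=-5, z=1) — before: t = -6; ((3 + 2) <= abs(x)) -> false; z = 11; u = 1; [i=-2]; u = 330; [i=-1]; u = 330; [i=0]; u = 330; [i=1]; u = 330; v = 0; [i=2]; v = 0; [i=3]; v = 0; [i=4]; v = 0; [i=5]; v = 0; t = 341; return 1980; after: t = -6; (((-1 + 4) + 2) <= abs(x)) -> false; z = 11; u = 1; [i=-2]; u = 330; [i=-1]; u = 330; [i=0]; u = 330; [i=1]; u = 330; v = 0; [i=2]; v = 0; [i=3]; v = 0; [i=4]; v = 0; [i=5]; v = 0; t = 341; return 1980; agreement on 1980.
Every one of the 504 inputs gives matching results.
verdict: equivalent
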